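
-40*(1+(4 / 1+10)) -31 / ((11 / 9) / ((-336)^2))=-31504584 / 11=-2864053.09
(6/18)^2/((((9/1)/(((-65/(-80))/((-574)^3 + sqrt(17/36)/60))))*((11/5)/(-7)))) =2275*sqrt(17)/917786248408762525897434 + 8604924692000/50988124911597918105413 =0.00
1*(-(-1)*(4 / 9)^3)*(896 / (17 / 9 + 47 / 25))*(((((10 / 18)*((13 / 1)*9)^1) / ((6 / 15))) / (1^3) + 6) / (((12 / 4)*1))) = 15097600 / 12879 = 1172.26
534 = 534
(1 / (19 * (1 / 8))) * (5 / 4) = 10 / 19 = 0.53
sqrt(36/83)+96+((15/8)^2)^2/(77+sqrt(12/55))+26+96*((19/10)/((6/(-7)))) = -89.98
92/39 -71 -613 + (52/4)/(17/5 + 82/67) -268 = -57198919/60411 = -946.83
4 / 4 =1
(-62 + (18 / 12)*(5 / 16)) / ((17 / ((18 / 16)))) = -17721 / 4352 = -4.07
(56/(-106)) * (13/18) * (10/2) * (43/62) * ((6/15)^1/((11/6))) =-0.29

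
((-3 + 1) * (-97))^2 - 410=37226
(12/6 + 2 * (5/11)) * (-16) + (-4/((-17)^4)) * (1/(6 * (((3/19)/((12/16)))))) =-256576721/5512386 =-46.55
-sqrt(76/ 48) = -sqrt(57)/ 6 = -1.26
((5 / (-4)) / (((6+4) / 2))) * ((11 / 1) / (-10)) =11 / 40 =0.28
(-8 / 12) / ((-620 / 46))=23 / 465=0.05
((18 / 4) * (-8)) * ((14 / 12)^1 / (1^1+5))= -7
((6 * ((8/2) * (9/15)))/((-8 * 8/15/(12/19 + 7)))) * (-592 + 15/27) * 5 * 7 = 81042675/152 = 533175.49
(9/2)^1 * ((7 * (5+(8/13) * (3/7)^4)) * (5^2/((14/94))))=1657239975/62426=26547.27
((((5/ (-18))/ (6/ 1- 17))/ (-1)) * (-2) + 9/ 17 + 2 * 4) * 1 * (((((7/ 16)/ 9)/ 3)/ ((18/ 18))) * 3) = 12635/ 30294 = 0.42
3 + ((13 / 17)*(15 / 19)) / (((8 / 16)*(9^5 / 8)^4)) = 3926925943275388535203 / 1308975314425129334241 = 3.00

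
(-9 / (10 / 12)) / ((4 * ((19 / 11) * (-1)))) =297 / 190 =1.56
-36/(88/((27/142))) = -243/3124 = -0.08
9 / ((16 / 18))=81 / 8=10.12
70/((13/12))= 840/13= 64.62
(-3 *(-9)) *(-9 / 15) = -81 / 5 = -16.20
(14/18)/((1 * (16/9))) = 7/16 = 0.44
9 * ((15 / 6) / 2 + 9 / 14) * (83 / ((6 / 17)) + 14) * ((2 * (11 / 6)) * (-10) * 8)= -8715850 / 7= -1245121.43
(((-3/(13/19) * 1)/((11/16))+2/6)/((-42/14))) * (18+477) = 12965/13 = 997.31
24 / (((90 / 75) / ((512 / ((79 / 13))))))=133120 / 79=1685.06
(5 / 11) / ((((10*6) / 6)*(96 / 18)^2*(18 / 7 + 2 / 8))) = 63 / 111232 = 0.00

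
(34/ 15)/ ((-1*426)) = -17/ 3195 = -0.01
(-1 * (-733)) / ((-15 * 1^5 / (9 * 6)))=-13194 / 5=-2638.80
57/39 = 19/13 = 1.46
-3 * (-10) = 30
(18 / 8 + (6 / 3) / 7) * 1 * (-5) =-355 / 28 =-12.68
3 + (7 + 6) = 16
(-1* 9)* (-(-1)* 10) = -90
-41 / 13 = -3.15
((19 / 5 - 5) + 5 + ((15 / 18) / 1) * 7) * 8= 1156 / 15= 77.07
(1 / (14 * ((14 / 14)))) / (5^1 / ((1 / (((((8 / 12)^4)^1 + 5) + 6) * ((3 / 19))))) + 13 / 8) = 2052 / 300643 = 0.01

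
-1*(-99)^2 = -9801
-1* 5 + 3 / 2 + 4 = 1 / 2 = 0.50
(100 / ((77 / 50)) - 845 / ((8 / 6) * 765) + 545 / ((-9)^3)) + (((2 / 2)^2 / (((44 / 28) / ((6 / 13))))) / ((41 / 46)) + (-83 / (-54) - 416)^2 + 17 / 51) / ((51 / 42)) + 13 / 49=2015579535151645 / 14241391164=141529.68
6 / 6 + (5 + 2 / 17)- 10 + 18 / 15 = -228 / 85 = -2.68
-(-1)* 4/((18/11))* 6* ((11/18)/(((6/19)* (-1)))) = -2299/81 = -28.38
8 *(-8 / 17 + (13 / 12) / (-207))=-40186 / 10557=-3.81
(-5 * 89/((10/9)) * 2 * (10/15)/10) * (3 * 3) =-2403/5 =-480.60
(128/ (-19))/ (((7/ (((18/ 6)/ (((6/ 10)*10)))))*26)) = -32/ 1729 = -0.02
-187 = -187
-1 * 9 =-9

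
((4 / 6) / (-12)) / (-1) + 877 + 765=29557 / 18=1642.06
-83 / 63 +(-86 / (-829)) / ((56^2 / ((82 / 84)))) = -215773463 / 163783872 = -1.32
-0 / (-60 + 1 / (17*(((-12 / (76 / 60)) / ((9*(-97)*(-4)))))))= 0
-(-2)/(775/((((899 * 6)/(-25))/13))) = -348/8125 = -0.04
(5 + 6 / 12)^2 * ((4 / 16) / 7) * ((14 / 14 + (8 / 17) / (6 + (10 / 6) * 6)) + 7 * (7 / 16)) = 19239 / 4352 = 4.42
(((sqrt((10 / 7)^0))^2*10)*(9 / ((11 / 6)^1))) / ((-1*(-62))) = 270 / 341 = 0.79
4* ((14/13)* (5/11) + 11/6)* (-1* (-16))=63776/429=148.66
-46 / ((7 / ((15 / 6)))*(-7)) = 2.35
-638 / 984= -319 / 492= -0.65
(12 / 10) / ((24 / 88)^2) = 16.13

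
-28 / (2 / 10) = -140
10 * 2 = 20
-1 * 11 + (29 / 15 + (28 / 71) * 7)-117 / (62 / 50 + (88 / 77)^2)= -173588329 / 3321735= -52.26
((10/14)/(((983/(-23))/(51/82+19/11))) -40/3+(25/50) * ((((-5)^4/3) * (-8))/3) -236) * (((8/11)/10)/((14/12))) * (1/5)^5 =-117786390772/11201085328125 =-0.01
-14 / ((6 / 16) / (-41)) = 4592 / 3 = 1530.67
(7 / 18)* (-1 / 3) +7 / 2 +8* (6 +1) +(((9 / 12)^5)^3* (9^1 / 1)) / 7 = 12051943791505 / 202937204736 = 59.39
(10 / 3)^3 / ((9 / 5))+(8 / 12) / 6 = 5027 / 243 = 20.69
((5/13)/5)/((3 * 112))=1/4368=0.00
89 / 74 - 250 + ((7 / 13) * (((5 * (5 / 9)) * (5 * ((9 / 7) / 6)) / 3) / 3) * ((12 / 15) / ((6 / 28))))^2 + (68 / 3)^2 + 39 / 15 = 109958688643 / 410259330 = 268.02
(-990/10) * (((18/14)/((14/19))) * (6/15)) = -16929/245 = -69.10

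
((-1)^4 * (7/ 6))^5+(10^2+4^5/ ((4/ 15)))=30654247/ 7776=3942.16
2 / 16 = 1 / 8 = 0.12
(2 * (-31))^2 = 3844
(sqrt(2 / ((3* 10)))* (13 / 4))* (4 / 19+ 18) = 2249* sqrt(15) / 570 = 15.28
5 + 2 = 7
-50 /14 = -25 /7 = -3.57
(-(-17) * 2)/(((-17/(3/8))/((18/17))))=-27/34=-0.79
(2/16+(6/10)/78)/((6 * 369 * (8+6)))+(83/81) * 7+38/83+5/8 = 33133013441/4013362080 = 8.26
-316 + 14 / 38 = -5997 / 19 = -315.63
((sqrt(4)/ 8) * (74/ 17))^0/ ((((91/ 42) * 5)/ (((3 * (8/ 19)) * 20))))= 576/ 247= 2.33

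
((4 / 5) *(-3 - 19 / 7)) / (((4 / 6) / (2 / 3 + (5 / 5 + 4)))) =-272 / 7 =-38.86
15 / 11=1.36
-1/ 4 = -0.25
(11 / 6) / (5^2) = 11 / 150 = 0.07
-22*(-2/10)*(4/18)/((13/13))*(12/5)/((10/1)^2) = 44/1875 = 0.02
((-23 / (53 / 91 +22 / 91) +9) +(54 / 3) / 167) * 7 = -1648192 / 12525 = -131.59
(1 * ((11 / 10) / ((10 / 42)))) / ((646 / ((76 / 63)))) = 11 / 1275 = 0.01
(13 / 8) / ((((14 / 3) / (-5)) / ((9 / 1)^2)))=-15795 / 112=-141.03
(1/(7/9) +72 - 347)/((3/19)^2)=-691676/63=-10978.98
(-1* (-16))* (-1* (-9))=144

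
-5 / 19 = -0.26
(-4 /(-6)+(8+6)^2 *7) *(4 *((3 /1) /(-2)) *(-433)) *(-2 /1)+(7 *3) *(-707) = -7147223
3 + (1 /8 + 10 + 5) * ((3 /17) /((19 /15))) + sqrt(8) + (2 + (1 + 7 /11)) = 11.57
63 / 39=21 / 13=1.62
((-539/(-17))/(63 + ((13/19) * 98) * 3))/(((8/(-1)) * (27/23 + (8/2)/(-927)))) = -945231/73686568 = -0.01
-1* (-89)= 89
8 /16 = 0.50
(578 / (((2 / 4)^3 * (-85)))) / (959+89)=-34 / 655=-0.05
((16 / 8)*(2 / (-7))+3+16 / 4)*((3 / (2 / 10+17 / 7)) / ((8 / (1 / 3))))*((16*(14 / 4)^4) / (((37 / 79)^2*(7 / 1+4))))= 3371544225 / 11083424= 304.20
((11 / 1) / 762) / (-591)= -11 / 450342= -0.00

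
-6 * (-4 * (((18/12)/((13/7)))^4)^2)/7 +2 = 68416563013/26103383072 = 2.62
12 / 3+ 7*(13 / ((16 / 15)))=1429 / 16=89.31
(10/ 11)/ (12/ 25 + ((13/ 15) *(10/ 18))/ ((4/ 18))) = 0.34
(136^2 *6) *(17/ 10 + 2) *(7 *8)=114971136/ 5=22994227.20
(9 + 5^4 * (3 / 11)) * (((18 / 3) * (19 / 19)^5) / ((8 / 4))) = 5922 / 11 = 538.36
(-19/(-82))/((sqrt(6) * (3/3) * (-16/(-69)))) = 437 * sqrt(6)/2624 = 0.41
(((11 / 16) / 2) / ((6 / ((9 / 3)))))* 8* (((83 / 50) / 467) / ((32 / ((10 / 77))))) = 83 / 4184320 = 0.00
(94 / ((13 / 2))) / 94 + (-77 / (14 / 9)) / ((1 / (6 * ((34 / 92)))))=-65545 / 598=-109.61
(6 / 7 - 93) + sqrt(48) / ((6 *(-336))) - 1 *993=-1085.15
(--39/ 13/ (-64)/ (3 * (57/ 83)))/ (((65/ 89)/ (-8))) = 7387/ 29640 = 0.25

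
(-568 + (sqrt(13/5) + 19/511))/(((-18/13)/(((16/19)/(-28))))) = -2515318/203889 + 26 * sqrt(65)/5985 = -12.30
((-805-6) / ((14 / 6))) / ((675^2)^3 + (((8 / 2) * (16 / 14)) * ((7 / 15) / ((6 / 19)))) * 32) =-109485 / 29794300301513739971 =-0.00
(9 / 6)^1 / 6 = 1 / 4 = 0.25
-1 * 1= -1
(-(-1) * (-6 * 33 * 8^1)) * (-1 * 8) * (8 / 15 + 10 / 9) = 104192 / 5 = 20838.40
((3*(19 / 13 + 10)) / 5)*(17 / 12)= 2533 / 260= 9.74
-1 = -1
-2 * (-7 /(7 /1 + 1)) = 7 /4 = 1.75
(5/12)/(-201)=-5/2412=-0.00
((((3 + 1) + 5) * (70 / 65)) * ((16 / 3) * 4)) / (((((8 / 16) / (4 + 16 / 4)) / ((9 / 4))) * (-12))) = -8064 / 13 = -620.31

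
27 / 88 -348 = -30597 / 88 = -347.69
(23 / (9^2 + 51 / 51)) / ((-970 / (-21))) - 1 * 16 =-1272157 / 79540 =-15.99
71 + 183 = 254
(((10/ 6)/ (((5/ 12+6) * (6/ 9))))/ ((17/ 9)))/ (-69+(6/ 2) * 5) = -5/ 1309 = -0.00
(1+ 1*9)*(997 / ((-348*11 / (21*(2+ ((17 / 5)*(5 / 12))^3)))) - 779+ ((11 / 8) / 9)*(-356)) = -9479848735 / 1102464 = -8598.78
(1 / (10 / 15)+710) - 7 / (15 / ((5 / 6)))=6400 / 9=711.11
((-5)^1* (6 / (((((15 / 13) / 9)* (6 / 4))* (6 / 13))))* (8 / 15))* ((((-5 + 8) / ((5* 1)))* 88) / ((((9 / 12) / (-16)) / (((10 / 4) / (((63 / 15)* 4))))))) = 1903616 / 63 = 30216.13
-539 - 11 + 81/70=-38419/70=-548.84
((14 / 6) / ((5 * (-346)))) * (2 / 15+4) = -217 / 38925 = -0.01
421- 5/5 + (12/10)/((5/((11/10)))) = 52533/125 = 420.26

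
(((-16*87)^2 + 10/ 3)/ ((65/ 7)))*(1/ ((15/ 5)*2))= 1565039/ 45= 34778.64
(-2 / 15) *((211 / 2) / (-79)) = 0.18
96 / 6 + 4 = 20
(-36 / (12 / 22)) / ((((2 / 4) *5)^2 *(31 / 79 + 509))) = -0.02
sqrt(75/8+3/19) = 3 * sqrt(6118)/76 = 3.09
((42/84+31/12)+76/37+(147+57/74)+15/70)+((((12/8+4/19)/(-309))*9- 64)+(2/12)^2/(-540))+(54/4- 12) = 892444356557/9853416720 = 90.57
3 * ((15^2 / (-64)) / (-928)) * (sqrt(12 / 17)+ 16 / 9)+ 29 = 675 * sqrt(51) / 504832+ 107723 / 3712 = 29.03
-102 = -102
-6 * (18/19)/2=-2.84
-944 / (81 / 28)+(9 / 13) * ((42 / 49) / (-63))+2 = -16734476 / 51597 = -324.33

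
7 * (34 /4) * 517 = 61523 /2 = 30761.50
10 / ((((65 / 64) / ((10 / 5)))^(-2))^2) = 89253125 / 134217728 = 0.66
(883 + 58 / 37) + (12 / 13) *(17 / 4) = 427364 / 481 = 888.49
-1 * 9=-9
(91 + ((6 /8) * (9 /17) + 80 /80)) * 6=18849 /34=554.38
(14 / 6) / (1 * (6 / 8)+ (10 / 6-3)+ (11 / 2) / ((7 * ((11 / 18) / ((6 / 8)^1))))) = 49 / 8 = 6.12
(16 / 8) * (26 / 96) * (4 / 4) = 13 / 24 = 0.54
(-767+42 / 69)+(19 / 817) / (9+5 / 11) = -78827691 / 102856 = -766.39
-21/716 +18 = 12867/716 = 17.97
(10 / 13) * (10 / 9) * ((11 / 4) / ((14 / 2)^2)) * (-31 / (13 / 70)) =-85250 / 10647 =-8.01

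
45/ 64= 0.70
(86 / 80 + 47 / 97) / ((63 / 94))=94799 / 40740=2.33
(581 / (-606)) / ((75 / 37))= -21497 / 45450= -0.47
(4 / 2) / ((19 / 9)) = 18 / 19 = 0.95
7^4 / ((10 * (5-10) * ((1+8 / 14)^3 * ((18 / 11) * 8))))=-823543 / 871200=-0.95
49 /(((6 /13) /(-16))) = -5096 /3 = -1698.67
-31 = -31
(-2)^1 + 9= 7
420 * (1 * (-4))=-1680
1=1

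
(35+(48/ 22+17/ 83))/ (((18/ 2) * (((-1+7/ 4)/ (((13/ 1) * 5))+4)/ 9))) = 8874840/ 952259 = 9.32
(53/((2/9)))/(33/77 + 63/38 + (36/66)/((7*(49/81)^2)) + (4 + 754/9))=15079862259/5695393657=2.65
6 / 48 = 0.12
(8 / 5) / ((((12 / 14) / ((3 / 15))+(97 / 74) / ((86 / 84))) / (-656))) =-58446976 / 309945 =-188.57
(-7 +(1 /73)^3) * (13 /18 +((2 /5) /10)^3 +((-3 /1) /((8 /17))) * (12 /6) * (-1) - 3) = -2673494166833 /36470343750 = -73.31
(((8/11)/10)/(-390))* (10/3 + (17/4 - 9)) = 17/64350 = 0.00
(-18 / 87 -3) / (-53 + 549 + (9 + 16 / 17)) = -527 / 83143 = -0.01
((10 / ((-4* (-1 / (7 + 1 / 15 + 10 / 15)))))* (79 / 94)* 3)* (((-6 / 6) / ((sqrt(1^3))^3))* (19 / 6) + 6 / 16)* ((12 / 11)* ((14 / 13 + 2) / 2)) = -1534970 / 6721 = -228.38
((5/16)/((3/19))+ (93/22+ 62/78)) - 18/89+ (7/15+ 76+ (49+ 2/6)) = 135007063/1018160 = 132.60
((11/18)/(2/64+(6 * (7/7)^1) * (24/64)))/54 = 88/17739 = 0.00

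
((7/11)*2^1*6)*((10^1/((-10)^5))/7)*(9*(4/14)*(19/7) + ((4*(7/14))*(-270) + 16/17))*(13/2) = 8642829/22907500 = 0.38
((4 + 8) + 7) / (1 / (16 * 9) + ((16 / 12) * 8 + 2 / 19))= 51984 / 29491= 1.76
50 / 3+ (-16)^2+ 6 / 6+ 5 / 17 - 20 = 12952 / 51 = 253.96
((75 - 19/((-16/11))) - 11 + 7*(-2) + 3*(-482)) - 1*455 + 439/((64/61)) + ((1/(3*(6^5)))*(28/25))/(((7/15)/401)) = -110378327/77760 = -1419.47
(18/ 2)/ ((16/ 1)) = 9/ 16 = 0.56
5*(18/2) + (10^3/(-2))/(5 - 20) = 235/3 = 78.33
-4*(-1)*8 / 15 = 32 / 15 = 2.13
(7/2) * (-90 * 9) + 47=-2788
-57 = -57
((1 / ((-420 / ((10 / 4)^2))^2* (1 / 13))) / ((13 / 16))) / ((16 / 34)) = 425 / 56448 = 0.01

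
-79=-79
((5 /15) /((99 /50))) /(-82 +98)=25 /2376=0.01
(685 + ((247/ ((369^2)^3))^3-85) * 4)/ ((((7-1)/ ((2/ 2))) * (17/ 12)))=11100017963014810534550099655114618237267153372074/ 273478703436596781286016948024563058019622547697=40.59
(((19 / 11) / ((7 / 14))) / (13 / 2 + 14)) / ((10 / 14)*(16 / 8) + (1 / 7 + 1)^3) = 13034 / 225951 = 0.06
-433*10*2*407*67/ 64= -59037385/ 16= -3689836.56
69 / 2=34.50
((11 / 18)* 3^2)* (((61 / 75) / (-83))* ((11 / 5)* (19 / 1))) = -140239 / 62250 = -2.25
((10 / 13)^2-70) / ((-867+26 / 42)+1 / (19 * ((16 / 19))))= 3941280 / 49193027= 0.08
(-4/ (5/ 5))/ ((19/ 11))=-44/ 19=-2.32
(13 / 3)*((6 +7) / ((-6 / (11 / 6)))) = -1859 / 108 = -17.21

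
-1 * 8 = -8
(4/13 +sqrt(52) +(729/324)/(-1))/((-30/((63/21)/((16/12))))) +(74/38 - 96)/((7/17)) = -63148021/276640 - 3*sqrt(13)/20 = -228.81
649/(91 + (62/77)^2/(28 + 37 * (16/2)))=311681601/43703620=7.13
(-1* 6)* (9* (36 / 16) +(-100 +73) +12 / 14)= 495 / 14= 35.36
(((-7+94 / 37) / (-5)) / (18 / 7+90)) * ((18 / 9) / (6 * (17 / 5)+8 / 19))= 7315 / 7904088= 0.00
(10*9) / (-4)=-45 / 2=-22.50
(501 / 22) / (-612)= -167 / 4488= -0.04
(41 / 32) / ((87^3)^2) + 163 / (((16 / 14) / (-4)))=-7916279925620263 / 13876038432288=-570.50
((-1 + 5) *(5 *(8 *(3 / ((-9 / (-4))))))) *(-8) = -5120 / 3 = -1706.67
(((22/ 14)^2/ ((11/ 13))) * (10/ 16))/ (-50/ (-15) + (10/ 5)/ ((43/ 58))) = 92235/ 304976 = 0.30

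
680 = 680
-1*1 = -1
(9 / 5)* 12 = 108 / 5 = 21.60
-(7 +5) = -12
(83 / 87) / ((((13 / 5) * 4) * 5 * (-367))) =-83 / 1660308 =-0.00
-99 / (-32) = 99 / 32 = 3.09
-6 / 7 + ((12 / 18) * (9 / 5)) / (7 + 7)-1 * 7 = -272 / 35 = -7.77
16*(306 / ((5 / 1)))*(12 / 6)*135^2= 35691840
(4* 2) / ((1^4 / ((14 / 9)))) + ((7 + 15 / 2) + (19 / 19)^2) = 503 / 18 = 27.94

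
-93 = -93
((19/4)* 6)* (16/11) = 456/11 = 41.45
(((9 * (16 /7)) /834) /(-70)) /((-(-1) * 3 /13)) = -52 /34055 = -0.00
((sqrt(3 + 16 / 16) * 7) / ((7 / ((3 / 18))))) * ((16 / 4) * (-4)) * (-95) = 1520 / 3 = 506.67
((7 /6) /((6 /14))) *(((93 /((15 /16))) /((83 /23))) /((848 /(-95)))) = -663803 /79182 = -8.38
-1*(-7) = 7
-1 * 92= -92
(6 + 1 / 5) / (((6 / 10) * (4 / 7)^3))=10633 / 192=55.38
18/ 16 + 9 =81/ 8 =10.12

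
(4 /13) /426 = 2 /2769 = 0.00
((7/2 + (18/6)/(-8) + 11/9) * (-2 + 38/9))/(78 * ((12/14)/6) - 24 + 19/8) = -43820/47547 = -0.92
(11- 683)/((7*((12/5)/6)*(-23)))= 240/23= 10.43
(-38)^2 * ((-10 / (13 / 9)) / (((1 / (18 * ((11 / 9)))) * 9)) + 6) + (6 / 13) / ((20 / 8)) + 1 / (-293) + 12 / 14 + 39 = -2097429528 / 133315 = -15732.88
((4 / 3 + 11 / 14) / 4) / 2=89 / 336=0.26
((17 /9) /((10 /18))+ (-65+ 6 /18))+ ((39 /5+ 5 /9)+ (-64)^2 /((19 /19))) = 181939 /45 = 4043.09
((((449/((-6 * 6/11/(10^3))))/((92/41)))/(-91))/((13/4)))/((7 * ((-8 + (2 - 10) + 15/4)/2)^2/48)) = 51839744000/1371904989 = 37.79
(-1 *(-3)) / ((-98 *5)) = -3 / 490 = -0.01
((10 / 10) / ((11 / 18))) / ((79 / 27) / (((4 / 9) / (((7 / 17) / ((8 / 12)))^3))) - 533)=-2829888 / 919074805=-0.00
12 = 12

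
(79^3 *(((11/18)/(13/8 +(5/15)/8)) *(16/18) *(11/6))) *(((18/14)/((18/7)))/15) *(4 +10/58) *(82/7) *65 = 7695010542934/246645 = 31198729.12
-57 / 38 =-3 / 2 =-1.50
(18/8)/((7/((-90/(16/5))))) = -2025/224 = -9.04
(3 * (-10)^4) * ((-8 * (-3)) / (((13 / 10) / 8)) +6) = 59940000 / 13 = 4610769.23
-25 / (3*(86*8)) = -0.01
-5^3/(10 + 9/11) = -1375/119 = -11.55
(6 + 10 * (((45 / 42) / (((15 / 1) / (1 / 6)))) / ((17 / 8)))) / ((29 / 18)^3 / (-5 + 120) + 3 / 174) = 14016764880 / 124071899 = 112.97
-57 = -57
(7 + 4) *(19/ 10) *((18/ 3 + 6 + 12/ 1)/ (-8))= -627/ 10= -62.70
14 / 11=1.27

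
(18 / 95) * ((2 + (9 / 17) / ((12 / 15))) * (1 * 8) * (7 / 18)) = 2534 / 1615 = 1.57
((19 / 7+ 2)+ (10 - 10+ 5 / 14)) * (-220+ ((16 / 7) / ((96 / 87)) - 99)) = -315027 / 196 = -1607.28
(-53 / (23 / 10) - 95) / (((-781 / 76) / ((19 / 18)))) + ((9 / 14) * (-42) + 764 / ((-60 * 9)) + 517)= 1214224967 / 2425005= 500.71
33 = 33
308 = 308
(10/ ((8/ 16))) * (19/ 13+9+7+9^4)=1710400/ 13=131569.23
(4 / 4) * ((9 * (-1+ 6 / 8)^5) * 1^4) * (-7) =0.06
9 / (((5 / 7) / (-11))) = -693 / 5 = -138.60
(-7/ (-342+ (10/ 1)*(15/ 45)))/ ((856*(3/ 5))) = 35/ 869696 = 0.00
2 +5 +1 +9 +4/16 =69/4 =17.25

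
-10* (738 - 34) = -7040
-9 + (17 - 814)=-806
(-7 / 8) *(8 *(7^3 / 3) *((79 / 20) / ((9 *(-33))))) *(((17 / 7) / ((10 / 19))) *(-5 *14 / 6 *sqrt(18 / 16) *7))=-428864219 *sqrt(2) / 142560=-4254.39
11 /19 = 0.58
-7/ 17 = -0.41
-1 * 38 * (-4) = 152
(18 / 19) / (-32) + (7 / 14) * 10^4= 1519991 / 304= 4999.97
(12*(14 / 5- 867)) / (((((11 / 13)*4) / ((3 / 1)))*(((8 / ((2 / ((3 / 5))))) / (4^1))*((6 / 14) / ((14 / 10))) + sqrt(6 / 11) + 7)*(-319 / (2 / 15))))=9111648 / 16856725- 13952211*sqrt(66) / 2039663725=0.48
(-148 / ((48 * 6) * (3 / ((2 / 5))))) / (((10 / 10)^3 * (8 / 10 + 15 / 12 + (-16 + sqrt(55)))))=740 * sqrt(55) / 1507707 + 1147 / 167523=0.01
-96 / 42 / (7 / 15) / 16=-15 / 49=-0.31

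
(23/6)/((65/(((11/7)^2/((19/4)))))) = 5566/181545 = 0.03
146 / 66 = 73 / 33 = 2.21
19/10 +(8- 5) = 49/10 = 4.90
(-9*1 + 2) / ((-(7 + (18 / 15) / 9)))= 105 / 107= 0.98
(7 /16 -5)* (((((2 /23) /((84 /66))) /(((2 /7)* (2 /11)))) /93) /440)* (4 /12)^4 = -803 /443543040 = -0.00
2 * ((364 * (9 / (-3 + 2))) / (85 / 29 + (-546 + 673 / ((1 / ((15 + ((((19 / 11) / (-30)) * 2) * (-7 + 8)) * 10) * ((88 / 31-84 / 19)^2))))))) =-310755179592 / 1081027196357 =-0.29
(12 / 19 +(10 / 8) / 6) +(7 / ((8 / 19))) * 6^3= 1637879 / 456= 3591.84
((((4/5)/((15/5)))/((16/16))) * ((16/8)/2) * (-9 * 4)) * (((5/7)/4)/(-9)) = 4/21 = 0.19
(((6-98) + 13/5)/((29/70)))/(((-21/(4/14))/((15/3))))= 2980/203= 14.68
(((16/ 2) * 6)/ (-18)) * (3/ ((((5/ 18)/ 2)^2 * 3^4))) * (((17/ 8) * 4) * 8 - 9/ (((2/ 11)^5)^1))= 5789132/ 25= 231565.28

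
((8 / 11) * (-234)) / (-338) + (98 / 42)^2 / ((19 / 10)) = 82382 / 24453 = 3.37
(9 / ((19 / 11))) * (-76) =-396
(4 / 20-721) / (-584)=901 / 730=1.23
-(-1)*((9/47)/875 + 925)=38040634/41125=925.00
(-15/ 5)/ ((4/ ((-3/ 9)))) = 1/ 4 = 0.25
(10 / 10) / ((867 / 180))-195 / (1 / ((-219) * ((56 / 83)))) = 691142700 / 23987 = 28813.22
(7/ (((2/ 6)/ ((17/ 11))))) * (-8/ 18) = -476/ 33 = -14.42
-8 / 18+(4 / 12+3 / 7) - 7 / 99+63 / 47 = 5744 / 3619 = 1.59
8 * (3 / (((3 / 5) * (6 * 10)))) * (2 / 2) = 2 / 3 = 0.67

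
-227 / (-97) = 227 / 97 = 2.34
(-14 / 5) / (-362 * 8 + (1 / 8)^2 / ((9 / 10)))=576 / 595745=0.00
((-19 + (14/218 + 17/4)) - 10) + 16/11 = -23.23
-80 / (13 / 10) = -800 / 13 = -61.54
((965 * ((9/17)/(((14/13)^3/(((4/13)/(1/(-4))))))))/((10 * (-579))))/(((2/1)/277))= 140439/11662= 12.04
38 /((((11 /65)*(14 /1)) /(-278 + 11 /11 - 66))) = -60515 /11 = -5501.36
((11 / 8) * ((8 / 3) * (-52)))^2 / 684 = 81796 / 1539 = 53.15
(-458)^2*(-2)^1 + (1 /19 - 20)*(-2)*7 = -7965726 /19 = -419248.74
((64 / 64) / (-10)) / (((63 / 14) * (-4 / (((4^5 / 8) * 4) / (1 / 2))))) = 256 / 45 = 5.69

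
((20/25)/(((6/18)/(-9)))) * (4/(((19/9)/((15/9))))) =-1296/19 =-68.21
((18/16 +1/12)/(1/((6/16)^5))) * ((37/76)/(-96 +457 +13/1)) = 86913/7451181056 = 0.00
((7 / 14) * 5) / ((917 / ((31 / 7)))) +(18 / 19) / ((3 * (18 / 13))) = 175729 / 731766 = 0.24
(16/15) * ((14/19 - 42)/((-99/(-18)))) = -25088/3135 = -8.00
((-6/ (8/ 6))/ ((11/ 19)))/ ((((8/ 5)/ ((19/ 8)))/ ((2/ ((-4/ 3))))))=48735/ 2816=17.31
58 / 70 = 29 / 35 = 0.83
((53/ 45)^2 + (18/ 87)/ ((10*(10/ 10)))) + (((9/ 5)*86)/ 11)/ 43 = 1120846/ 645975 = 1.74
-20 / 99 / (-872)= 0.00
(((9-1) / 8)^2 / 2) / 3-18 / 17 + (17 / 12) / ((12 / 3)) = -439 / 816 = -0.54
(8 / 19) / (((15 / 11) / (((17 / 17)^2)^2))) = 88 / 285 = 0.31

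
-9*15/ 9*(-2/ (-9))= -10/ 3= -3.33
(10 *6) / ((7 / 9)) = 540 / 7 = 77.14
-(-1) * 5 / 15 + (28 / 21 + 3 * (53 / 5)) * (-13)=-2152 / 5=-430.40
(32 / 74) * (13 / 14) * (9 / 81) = 104 / 2331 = 0.04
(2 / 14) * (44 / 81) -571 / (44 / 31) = -10034531 / 24948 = -402.22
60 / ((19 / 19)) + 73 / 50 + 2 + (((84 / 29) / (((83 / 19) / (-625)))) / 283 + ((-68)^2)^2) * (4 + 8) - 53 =256576504.89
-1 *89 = -89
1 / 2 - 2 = -3 / 2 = -1.50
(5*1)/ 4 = 5/ 4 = 1.25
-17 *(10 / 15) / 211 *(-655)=22270 / 633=35.18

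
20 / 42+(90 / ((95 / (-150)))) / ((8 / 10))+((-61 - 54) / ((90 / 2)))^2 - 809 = -10553495 / 10773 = -979.62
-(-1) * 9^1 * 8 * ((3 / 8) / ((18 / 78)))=117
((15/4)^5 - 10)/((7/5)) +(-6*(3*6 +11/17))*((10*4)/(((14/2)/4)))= -2034.76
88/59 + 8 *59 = 27936/59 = 473.49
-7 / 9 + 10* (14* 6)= 7553 / 9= 839.22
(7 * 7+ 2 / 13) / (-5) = -639 / 65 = -9.83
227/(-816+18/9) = -227/814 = -0.28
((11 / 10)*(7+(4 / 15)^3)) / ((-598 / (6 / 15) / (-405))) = 781737 / 373750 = 2.09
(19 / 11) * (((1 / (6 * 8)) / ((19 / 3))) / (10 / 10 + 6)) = 1 / 1232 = 0.00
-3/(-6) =1/2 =0.50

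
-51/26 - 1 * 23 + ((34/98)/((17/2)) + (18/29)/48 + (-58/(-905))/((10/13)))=-16600688257/668722600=-24.82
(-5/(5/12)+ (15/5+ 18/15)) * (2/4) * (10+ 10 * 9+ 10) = -429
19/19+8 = 9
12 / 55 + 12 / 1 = 672 / 55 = 12.22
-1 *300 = -300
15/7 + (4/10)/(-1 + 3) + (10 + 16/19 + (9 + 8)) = 20073/665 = 30.18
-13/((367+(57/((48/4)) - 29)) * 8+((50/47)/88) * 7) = -26884/5670631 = -0.00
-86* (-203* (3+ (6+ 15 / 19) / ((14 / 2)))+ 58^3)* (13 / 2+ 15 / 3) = -3651206024 / 19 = -192168738.11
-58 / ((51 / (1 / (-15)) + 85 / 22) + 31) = 1276 / 16063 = 0.08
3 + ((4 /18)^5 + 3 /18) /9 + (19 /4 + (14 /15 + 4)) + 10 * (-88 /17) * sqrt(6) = 135006337 /10628820 - 880 * sqrt(6) /17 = -114.10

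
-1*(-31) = 31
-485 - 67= -552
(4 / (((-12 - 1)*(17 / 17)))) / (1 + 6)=-4 / 91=-0.04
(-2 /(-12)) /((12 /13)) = 13 /72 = 0.18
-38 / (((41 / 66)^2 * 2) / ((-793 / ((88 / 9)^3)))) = 98854587 / 2366848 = 41.77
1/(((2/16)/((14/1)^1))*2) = 56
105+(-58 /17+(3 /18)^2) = 62189 /612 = 101.62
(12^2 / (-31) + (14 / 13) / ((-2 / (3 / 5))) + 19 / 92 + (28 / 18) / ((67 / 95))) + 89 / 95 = -3439092947 / 2123898660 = -1.62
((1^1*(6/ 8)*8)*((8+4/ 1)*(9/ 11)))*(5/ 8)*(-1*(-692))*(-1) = -280260/ 11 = -25478.18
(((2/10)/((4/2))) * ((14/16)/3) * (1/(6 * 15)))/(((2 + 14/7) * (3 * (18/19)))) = 133/4665600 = 0.00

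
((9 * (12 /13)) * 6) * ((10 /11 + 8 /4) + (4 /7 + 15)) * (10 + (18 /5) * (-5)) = -7376832 /1001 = -7369.46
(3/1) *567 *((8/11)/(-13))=-13608/143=-95.16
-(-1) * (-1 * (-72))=72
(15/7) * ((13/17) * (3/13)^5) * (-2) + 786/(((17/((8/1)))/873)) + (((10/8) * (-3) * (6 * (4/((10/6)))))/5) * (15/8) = 4389660959553/13595036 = 322887.04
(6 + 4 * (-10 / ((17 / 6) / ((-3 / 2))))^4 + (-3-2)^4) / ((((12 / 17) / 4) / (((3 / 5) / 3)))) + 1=315215446 / 73695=4277.30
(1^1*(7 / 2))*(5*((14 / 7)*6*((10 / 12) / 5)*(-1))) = -35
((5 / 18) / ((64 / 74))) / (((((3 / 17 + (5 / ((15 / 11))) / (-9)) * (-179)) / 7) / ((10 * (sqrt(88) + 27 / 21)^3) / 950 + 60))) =8595285 * sqrt(22) / 80753344 + 3910341411 / 1130546816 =3.96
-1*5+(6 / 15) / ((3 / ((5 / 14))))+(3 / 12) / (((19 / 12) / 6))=-1598 / 399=-4.01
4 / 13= 0.31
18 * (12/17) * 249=53784/17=3163.76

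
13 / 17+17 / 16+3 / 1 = 1313 / 272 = 4.83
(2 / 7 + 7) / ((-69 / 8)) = -136 / 161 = -0.84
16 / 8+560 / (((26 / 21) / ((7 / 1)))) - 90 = 3078.15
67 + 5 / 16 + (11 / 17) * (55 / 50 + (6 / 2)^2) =73.85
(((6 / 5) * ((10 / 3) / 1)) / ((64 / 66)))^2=1089 / 64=17.02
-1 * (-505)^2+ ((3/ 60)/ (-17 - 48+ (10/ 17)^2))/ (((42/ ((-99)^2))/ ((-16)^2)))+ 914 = -166212454441/ 653975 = -254157.20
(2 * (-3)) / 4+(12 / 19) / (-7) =-1.59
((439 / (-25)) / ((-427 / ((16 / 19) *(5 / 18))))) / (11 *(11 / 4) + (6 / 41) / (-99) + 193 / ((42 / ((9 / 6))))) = 791956 / 3057725955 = 0.00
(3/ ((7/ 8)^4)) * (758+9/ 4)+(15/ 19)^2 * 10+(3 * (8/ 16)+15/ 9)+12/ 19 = 20286834559/ 5200566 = 3900.89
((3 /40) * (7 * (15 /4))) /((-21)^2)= 1 /224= 0.00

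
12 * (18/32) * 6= 81/2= 40.50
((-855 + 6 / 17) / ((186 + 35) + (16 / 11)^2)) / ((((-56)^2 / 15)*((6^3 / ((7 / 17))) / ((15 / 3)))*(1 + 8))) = -0.00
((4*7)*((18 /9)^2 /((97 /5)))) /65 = 112 /1261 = 0.09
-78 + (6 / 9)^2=-698 / 9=-77.56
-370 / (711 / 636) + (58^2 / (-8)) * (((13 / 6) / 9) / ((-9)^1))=-24550853 / 76788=-319.72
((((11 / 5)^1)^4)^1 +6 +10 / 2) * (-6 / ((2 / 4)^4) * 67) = -138390912 / 625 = -221425.46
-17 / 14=-1.21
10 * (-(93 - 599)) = 5060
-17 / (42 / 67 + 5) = -1139 / 377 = -3.02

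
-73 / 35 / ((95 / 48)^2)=-168192 / 315875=-0.53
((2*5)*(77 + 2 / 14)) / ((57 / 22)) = 39600 / 133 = 297.74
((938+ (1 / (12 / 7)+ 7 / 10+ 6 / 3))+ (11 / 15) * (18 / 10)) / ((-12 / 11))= -3110591 / 3600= -864.05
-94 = -94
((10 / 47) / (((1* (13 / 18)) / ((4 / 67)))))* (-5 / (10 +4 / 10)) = -4500 / 532181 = -0.01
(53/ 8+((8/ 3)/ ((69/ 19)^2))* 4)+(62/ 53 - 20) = -69016477/ 6055992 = -11.40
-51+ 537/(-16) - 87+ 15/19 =-51915/304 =-170.77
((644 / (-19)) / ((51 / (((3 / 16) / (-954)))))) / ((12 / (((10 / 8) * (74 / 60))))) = 5957 / 354979584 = 0.00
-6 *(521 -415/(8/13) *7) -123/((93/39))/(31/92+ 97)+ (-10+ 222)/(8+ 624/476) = 2585774707337/102528780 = 25219.99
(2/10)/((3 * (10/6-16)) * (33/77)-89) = -7/3760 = -0.00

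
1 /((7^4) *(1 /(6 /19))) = 6 /45619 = 0.00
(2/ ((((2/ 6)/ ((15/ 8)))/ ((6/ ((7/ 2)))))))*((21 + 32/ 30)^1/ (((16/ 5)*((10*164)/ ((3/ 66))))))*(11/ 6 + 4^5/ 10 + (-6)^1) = 418053/ 1154560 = 0.36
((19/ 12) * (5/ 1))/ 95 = 1/ 12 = 0.08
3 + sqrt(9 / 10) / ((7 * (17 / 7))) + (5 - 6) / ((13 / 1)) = 3 * sqrt(10) / 170 + 38 / 13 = 2.98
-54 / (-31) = 54 / 31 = 1.74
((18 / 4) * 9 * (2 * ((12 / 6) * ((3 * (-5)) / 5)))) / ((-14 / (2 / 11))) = 486 / 77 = 6.31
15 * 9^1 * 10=1350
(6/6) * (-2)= -2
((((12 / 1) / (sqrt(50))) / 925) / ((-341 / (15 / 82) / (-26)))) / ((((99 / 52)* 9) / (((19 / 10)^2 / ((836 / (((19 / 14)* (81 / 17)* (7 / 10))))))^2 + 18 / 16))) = 47294143677521* sqrt(2) / 39796589344600000000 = 0.00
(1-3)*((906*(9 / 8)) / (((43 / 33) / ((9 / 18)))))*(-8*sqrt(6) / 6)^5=5102592*sqrt(6) / 43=290668.53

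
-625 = -625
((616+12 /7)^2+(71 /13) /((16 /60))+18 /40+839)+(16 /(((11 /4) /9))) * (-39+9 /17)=453148223013 /1191190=380416.41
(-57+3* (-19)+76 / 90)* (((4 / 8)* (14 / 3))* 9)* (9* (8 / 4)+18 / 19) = -45024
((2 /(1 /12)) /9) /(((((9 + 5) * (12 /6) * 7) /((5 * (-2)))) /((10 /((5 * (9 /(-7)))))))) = 40 /189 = 0.21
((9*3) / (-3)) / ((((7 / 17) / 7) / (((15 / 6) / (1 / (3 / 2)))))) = -2295 / 4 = -573.75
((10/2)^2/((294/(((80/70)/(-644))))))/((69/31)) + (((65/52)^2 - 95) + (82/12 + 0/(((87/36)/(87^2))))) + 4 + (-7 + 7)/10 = -15108196855/182898576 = -82.60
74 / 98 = 37 / 49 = 0.76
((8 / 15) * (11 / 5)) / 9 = 0.13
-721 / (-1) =721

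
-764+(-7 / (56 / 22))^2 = -12103 / 16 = -756.44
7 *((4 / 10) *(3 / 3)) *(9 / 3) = 42 / 5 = 8.40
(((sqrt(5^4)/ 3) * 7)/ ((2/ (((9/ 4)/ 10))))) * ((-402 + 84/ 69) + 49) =-2308.57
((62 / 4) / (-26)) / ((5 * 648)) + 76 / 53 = 12802837 / 8929440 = 1.43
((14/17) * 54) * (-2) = -1512/17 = -88.94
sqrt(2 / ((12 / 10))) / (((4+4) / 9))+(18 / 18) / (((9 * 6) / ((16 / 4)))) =2 / 27+3 * sqrt(15) / 8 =1.53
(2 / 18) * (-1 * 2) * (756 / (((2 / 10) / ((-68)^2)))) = -3884160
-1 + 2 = 1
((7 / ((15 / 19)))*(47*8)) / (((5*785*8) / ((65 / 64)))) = 81263 / 753600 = 0.11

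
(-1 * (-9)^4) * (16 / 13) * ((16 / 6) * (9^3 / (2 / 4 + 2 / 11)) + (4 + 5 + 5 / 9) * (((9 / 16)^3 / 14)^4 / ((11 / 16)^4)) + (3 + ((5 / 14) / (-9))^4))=-113093382456900322673255263 / 4906887747123281920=-23047884.58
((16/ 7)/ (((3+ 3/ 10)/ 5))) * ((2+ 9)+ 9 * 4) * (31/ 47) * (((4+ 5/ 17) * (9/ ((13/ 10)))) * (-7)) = -54312000/ 2431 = -22341.42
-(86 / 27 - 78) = 2020 / 27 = 74.81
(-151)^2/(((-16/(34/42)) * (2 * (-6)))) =387617/4032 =96.14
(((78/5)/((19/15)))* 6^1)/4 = 351/19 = 18.47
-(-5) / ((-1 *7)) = -5 / 7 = -0.71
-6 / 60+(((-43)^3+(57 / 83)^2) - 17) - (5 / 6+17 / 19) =-156137301464 / 1963365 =-79525.36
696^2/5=484416/5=96883.20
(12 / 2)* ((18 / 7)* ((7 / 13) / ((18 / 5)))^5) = 7503125 / 6496142328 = 0.00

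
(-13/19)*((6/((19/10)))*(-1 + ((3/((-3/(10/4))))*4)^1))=8580/361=23.77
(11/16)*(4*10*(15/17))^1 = 825/34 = 24.26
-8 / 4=-2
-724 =-724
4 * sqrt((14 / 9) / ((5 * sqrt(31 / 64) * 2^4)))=4 * 31^(3 / 4) * sqrt(35) / 465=0.67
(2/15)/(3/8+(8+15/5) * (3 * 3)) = 16/11925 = 0.00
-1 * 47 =-47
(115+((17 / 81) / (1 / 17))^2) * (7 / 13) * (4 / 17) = 23465008 / 1449981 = 16.18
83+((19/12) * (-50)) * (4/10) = 154/3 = 51.33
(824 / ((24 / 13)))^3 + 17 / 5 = 12003606554 / 135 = 88915604.10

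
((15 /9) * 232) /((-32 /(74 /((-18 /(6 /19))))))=15.69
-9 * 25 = -225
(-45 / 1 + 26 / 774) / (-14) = 1243 / 387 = 3.21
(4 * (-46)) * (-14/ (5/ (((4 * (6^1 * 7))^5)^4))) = 826288090500170529916986903609957958903268376576/ 5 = 165257618100034105983397400000000000000000000000.00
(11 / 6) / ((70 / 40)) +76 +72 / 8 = 1807 / 21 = 86.05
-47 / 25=-1.88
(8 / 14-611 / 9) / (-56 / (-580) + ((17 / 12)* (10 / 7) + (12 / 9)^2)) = -1229890 / 71219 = -17.27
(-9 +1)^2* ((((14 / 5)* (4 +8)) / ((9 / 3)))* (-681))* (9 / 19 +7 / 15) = -218036224 / 475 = -459023.63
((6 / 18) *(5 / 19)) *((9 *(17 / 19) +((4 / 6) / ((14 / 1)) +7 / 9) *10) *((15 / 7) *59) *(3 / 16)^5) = 777344175 / 18548260864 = 0.04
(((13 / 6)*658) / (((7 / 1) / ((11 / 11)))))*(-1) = -203.67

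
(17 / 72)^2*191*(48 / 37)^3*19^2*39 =16579130048 / 50653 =327307.96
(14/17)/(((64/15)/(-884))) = -1365/8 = -170.62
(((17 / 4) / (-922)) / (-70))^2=289 / 66646585600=0.00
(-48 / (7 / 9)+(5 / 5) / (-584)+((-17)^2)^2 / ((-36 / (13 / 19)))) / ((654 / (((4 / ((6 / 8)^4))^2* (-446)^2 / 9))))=-15028116019158450176 / 1687241738763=-8906913.38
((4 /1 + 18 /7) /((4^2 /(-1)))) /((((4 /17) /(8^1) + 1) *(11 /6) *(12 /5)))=-0.09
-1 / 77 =-0.01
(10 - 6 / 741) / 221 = 2468 / 54587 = 0.05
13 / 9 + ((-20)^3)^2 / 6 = 96000013 / 9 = 10666668.11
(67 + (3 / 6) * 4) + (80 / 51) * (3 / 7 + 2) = 1529 / 21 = 72.81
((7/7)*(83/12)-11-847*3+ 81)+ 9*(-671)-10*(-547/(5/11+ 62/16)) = -3677753/508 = -7239.67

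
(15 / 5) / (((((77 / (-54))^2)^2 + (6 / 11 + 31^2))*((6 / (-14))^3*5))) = -509238576 / 64516790545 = -0.01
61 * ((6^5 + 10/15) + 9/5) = 7117297/15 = 474486.47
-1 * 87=-87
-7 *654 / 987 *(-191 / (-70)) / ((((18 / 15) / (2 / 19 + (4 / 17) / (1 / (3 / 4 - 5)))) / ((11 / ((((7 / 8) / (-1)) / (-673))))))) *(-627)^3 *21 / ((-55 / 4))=49441638512688048 / 1645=30055707302545.93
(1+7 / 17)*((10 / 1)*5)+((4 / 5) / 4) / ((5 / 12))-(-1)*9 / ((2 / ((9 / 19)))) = 1182177 / 16150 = 73.20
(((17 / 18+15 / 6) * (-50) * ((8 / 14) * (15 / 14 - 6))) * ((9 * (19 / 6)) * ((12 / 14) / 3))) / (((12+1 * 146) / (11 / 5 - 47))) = -1119.88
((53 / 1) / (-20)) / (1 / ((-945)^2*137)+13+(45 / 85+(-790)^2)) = -22046465385 / 5192263140561068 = -0.00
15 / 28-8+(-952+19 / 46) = -617629 / 644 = -959.05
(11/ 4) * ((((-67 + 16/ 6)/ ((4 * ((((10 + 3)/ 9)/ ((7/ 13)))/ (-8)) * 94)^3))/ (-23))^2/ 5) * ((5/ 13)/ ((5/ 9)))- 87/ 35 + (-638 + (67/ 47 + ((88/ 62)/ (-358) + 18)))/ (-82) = 278230934203907528612364777313073107/ 55008907130886401328395909756859980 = 5.06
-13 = -13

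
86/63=1.37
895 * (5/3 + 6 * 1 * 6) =101135/3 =33711.67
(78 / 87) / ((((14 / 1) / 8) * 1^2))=104 / 203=0.51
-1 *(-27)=27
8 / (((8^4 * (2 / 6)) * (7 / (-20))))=-0.02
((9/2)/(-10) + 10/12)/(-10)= -0.04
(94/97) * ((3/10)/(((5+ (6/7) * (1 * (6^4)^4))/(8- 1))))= 6909/8209429830713935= 0.00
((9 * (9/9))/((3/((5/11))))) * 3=45/11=4.09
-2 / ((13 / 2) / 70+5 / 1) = -0.39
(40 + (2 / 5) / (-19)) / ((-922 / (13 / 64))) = -24687 / 2802880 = -0.01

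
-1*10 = -10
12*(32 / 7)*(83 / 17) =31872 / 119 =267.83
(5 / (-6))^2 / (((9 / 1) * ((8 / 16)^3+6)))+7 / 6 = 9361 / 7938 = 1.18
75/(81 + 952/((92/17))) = 1725/5909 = 0.29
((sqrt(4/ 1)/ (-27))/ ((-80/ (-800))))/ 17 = -0.04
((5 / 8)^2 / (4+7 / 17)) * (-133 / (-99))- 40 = -758059 / 19008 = -39.88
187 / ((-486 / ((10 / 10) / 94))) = -187 / 45684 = -0.00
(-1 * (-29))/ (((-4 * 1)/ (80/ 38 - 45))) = 23635/ 76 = 310.99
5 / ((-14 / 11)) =-55 / 14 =-3.93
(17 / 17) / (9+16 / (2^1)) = 1 / 17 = 0.06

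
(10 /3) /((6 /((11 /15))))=11 /27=0.41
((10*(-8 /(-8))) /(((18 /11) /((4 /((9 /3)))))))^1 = 220 /27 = 8.15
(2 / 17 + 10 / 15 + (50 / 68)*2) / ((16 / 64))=460 / 51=9.02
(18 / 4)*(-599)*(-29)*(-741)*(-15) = 1737707985 / 2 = 868853992.50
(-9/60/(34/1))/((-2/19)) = 57/1360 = 0.04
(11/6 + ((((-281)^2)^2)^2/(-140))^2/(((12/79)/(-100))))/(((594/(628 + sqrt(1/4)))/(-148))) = 616911267003906057955845365148411892326511187/77616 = 7948248647236472608171580000000000000000.00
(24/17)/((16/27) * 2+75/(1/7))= 648/241519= 0.00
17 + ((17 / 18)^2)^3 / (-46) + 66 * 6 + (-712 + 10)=-289.02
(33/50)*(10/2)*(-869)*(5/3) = -9559/2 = -4779.50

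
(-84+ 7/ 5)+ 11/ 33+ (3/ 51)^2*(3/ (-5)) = -71327/ 867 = -82.27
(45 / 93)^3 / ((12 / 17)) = 19125 / 119164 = 0.16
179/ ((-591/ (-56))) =10024/ 591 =16.96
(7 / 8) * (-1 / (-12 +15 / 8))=7 / 81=0.09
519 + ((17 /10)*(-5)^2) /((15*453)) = 1410659 /2718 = 519.01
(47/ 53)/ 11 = 47/ 583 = 0.08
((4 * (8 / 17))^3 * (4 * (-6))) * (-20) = 15728640 / 4913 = 3201.43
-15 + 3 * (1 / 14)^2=-2937 / 196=-14.98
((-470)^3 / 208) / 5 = -2595575 / 26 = -99829.81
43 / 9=4.78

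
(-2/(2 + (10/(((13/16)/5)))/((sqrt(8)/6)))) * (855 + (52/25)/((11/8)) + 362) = -18.39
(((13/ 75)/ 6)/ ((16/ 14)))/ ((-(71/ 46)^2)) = -48139/ 4536900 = -0.01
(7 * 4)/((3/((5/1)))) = 140/3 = 46.67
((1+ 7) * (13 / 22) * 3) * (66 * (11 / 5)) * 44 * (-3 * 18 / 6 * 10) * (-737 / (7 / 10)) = 60098163840 / 7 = 8585451977.14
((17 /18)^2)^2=83521 /104976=0.80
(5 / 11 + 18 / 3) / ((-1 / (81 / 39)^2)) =-51759 / 1859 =-27.84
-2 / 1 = -2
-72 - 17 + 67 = -22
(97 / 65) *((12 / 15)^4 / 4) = 6208 / 40625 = 0.15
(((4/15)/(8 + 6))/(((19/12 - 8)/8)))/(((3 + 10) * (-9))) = 0.00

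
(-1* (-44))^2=1936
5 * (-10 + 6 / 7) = -320 / 7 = -45.71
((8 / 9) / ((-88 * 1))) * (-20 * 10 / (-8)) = -25 / 99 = -0.25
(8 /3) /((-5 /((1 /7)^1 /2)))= -4 /105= -0.04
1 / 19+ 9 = 172 / 19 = 9.05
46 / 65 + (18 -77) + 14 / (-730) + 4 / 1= -257708 / 4745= -54.31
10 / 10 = 1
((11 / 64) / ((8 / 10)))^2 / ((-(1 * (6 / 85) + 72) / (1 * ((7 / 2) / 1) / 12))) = -1799875 / 9635364864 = -0.00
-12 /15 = -4 /5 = -0.80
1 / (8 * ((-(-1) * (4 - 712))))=-1 / 5664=-0.00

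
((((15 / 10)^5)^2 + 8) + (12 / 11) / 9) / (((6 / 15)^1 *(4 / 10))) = 55576225 / 135168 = 411.16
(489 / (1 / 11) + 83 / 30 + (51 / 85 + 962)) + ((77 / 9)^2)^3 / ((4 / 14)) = 3664249934386 / 2657205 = 1378986.54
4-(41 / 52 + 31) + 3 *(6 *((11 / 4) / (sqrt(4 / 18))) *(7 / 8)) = -1445 / 52 + 2079 *sqrt(2) / 32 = 64.09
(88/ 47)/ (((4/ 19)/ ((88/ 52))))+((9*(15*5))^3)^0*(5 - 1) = 11640/ 611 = 19.05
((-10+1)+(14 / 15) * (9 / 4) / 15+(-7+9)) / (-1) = 6.86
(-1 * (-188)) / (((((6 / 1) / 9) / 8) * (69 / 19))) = 14288 / 23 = 621.22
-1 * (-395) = 395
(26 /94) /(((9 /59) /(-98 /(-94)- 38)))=-148031 /2209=-67.01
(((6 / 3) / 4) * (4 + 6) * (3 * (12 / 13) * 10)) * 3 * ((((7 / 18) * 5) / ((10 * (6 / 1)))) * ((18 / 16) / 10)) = 315 / 208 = 1.51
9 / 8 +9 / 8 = 9 / 4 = 2.25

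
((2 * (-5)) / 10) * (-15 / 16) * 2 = 15 / 8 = 1.88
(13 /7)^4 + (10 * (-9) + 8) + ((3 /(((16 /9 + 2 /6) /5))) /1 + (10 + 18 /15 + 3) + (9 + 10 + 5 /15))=-20163103 /684285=-29.47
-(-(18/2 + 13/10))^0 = -1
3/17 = 0.18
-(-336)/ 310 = 168/ 155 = 1.08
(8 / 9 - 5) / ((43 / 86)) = -74 / 9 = -8.22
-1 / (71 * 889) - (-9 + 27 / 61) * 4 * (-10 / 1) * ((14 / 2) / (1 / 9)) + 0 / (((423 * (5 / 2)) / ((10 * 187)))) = -83029257421 / 3850259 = -21564.59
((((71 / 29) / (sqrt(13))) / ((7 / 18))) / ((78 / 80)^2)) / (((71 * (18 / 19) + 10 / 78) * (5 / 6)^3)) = 111891456 * sqrt(13) / 8565943295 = 0.05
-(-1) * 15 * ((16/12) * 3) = 60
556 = 556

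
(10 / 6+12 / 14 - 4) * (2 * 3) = -8.86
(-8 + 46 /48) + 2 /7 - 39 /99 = -13213 /1848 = -7.15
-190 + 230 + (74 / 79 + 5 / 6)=19799 / 474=41.77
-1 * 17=-17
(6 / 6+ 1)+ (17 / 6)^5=1435409 / 7776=184.59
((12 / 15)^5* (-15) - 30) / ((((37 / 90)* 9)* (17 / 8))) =-4.44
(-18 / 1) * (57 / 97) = -1026 / 97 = -10.58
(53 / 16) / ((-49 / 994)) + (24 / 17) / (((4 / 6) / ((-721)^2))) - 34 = 1047903117 / 952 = 1100738.57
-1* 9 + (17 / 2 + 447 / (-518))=-353 / 259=-1.36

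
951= 951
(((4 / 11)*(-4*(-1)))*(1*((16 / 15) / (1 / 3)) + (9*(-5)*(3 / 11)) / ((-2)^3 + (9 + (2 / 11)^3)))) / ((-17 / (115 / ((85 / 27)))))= 598653936 / 21283405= 28.13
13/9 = 1.44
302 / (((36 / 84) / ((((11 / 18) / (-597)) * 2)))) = -23254 / 16119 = -1.44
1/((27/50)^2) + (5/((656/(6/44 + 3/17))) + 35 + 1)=7052594401/178855776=39.43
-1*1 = -1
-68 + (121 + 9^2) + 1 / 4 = 537 / 4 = 134.25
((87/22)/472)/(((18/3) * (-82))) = -29/1702976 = -0.00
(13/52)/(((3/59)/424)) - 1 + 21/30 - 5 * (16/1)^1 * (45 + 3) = -1755.63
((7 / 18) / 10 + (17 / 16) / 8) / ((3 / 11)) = 10879 / 17280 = 0.63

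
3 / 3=1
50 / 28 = 25 / 14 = 1.79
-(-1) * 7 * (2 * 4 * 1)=56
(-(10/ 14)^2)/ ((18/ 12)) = -50/ 147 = -0.34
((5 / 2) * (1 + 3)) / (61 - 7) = 5 / 27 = 0.19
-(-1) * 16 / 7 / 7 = 16 / 49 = 0.33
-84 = -84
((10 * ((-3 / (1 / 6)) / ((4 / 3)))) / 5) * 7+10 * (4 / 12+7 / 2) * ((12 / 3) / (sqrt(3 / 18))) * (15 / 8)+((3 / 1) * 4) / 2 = -183+575 * sqrt(6) / 2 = 521.23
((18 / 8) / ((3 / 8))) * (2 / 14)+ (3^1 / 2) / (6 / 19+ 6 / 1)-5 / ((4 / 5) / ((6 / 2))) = -17.66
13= 13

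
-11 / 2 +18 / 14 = -4.21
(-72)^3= -373248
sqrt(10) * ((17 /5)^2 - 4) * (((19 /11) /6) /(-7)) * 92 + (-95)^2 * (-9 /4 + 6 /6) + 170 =-44445 /4 - 7866 * sqrt(10) /275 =-11201.70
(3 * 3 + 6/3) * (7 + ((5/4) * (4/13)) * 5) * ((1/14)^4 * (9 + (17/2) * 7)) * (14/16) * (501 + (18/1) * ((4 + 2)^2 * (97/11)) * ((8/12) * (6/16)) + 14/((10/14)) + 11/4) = 1706073741/5707520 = 298.92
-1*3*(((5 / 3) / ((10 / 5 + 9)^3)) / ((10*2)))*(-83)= 83 / 5324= 0.02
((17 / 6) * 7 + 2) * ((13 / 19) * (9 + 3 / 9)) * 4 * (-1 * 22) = -2098096 / 171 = -12269.57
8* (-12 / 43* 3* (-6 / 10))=864 / 215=4.02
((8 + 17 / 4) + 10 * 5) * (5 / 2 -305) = -150645 / 8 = -18830.62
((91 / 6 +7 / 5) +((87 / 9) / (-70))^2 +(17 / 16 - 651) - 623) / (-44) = 221620451 / 7761600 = 28.55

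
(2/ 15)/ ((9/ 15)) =2/ 9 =0.22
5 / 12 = 0.42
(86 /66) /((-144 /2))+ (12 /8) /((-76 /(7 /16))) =-19309 /722304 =-0.03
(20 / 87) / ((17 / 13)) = 260 / 1479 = 0.18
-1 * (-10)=10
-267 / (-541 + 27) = 267 / 514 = 0.52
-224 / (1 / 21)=-4704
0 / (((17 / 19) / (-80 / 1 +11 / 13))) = 0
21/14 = 3/2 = 1.50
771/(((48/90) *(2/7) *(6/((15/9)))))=44975/32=1405.47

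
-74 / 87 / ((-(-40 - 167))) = -74 / 18009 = -0.00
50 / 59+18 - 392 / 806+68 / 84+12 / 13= 10033129 / 499317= 20.09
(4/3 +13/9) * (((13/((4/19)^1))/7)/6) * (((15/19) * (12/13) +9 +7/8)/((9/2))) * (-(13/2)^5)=-194492555725/1741824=-111660.28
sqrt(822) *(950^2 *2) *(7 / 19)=665000 *sqrt(822)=19065910.68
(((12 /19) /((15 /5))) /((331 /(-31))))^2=15376 /39551521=0.00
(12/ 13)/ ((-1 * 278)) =-6/ 1807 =-0.00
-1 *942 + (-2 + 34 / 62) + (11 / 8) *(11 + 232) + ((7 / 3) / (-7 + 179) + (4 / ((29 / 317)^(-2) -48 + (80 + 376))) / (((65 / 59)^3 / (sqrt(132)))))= -609.25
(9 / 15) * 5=3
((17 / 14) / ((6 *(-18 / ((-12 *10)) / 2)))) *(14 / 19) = 340 / 171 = 1.99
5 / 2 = 2.50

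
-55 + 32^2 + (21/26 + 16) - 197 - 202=586.81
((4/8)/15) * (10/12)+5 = 181/36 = 5.03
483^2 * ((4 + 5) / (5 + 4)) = 233289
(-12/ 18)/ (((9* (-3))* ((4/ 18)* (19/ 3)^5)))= 27/ 2476099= 0.00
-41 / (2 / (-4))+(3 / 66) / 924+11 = 1890505 / 20328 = 93.00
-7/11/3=-7/33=-0.21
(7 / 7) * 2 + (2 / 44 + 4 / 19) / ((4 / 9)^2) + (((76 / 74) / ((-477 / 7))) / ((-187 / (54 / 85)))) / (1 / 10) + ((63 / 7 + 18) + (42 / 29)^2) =103259775538795 / 3187628467232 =32.39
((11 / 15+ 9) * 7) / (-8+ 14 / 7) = -511 / 45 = -11.36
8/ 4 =2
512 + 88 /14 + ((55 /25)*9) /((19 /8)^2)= 6592892 /12635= 521.80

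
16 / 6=8 / 3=2.67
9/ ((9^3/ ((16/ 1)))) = 16/ 81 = 0.20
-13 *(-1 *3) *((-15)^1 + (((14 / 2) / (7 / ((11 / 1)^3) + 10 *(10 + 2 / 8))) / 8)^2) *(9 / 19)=-6272268586325001 / 22635077312944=-277.10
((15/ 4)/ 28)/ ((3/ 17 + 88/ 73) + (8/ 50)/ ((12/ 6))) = 155125/ 1693328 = 0.09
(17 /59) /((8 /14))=119 /236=0.50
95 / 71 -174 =-12259 / 71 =-172.66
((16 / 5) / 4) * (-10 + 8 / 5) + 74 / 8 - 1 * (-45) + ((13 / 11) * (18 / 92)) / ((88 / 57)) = 53077121 / 1113200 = 47.68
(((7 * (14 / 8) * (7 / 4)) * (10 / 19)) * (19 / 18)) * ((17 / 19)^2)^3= 41395930835 / 6774606864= 6.11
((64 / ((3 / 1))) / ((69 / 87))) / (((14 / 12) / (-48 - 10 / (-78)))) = -6930304 / 6279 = -1103.73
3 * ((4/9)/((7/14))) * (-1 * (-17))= 136/3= 45.33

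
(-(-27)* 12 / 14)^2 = 26244 / 49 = 535.59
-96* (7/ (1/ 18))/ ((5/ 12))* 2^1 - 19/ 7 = -2032223/ 35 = -58063.51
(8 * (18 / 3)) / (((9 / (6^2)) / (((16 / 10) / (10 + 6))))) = 96 / 5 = 19.20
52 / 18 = 26 / 9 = 2.89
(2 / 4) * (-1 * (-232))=116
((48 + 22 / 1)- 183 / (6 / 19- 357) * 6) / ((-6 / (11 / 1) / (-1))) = 302654 / 2259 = 133.98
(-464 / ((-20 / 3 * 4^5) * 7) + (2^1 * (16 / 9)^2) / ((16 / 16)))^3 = 96991520340979682263 / 382277806718976000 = 253.72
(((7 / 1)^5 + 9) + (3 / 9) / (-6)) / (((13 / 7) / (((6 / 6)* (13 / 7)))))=302687 / 18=16815.94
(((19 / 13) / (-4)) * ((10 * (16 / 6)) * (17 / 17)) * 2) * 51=-12920 / 13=-993.85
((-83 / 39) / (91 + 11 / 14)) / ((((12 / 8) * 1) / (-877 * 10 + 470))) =3857840 / 30069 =128.30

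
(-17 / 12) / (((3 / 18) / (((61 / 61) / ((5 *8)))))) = -17 / 80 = -0.21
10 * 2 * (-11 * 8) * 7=-12320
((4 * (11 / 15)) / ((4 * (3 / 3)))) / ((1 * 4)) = 11 / 60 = 0.18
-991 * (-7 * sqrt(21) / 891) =6937 * sqrt(21) / 891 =35.68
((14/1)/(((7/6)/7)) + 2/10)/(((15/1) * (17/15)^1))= 421/85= 4.95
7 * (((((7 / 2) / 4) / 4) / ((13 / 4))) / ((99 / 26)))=49 / 396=0.12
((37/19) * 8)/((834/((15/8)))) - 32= -168839/5282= -31.96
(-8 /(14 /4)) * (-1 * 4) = 64 /7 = 9.14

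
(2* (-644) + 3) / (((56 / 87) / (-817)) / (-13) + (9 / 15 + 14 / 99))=-195916824675 / 113048543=-1733.03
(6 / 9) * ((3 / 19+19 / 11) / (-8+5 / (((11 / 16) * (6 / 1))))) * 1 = -197 / 1064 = -0.19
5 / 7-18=-121 / 7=-17.29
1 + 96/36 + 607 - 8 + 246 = 2546/3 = 848.67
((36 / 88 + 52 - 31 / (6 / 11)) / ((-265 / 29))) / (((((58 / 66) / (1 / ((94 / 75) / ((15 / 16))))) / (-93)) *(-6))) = 509175 / 79712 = 6.39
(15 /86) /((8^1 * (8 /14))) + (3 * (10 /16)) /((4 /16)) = 7.54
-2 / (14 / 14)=-2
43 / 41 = 1.05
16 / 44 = 0.36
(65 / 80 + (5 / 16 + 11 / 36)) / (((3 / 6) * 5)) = 103 / 180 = 0.57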